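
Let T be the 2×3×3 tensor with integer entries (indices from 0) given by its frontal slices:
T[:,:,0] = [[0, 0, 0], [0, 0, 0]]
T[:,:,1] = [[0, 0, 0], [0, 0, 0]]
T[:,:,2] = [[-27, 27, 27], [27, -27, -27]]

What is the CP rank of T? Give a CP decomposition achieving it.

Lower bound: T ≠ 0 (e.g. T[0,0,2] = -27), so rank(T) ≥ 1.
Upper bound: the mode-1 fibre T[:,0,2] = [-27, 27] gives a = (1, -1) (primitive direction); the mode-2 fibre T[0,:,2] = [-27, 27, 27] gives b = (1, -1, -1); then c[k] = T[0,0,k] / (a[0]·b[0]) = [0, 0, -27] / 1 = (0, 0, -27).
Expanding (1, -1) ⊗ (1, -1, -1) ⊗ (0, 0, -27) reproduces all 18 entries of T, so T = (1, -1) ⊗ (1, -1, -1) ⊗ (0, 0, -27) and rank(T) ≤ 1.
These bounds meet, so rank(T) = 1.

rank(T) = 1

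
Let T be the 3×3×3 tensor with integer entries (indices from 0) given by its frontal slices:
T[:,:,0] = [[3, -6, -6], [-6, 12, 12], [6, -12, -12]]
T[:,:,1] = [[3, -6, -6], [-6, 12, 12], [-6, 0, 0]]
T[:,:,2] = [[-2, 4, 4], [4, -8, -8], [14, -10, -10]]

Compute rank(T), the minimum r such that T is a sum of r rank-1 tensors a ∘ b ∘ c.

2

Lower bound: the mode-2 unfolding of T (rows indexed by j, columns by (i,k) = (0,0), (0,1), (0,2), (1,0), (1,1), (1,2), (2,0), (2,1), (2,2)) is [[3, 3, -2, -6, -6, 4, 6, -6, 14], [-6, -6, 4, 12, 12, -8, -12, 0, -10], [-6, -6, 4, 12, 12, -8, -12, 0, -10]].
There the 2×2 minor on rows j ∈ {0, 1}, columns (i,k) ∈ {(0,0), (2,1)} is det [[3, -6], [-6, 0]] = -36 ≠ 0, so this unfolding has rank ≥ 2; CP rank is at least every unfolding rank, so rank(T) ≥ 2. (This is only a lower bound: in general the CP rank may exceed every unfolding rank, so we still need to exhibit 2 rank-1 terms summing to T.)
Upper bound — finding two terms. Write S_k = T[:,:,k] for the frontal slices: S₀ = [[3, -6, -6], [-6, 12, 12], [6, -12, -12]], S₁ = [[3, -6, -6], [-6, 12, 12], [-6, 0, 0]], S₂ = [[-2, 4, 4], [4, -8, -8], [14, -10, -10]].
If T = a₁ ∘ b₁ ∘ c₁ + a₂ ∘ b₂ ∘ c₂ then each S_k = c₁[k]·a₁b₁ᵀ + c₂[k]·a₂b₂ᵀ. S₀ and S₁ are linearly independent, so a₁b₁ᵀ and a₂b₂ᵀ must span the same plane of matrices: they are the rank-1 matrices of the form x·S₀ + y·S₁.
The 2×2 minor of x·S₀ + y·S₁ on rows {0,2}, columns {0,1} is −36·xy − 36·y² = (-36)·(y)(x + y), vanishing at (x:y) = (1:0) and (1:-1).
M₁ = S₀ = [[3, -6, -6], [-6, 12, 12], [6, -12, -12]] = 3·[1, -2, 2][1, -2, -2]ᵀ and M₂ = S₀ − S₁ = [[0, 0, 0], [0, 0, 0], [12, -12, -12]] = 12·[0, 0, 1][1, -1, -1]ᵀ, so take a₁ = [1, -2, 2], b₁ = [1, -2, -2], a₂ = [0, 0, 1], b₂ = [1, -1, -1].
Each slice is an integer combination of E₁ = a₁b₁ᵀ and E₂ = a₂b₂ᵀ: S₀ = 3·E₁, S₁ = 3·E₁ − 12·E₂, S₂ = −2·E₁ + 18·E₂; reading off coefficients, c₁ = [3, 3, -2] and c₂ = [0, -12, 18].
Hence T = [1, -2, 2] ∘ [1, -2, -2] ∘ [3, 3, -2] + [0, 0, 1] ∘ [1, -1, -1] ∘ [0, -12, 18], so rank(T) ≤ 2.
These bounds meet, so rank(T) = 2.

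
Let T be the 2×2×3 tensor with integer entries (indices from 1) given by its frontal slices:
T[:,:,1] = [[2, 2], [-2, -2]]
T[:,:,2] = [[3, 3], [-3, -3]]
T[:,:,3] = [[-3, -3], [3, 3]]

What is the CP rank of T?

1

Lower bound: T ≠ 0 (e.g. T[1,1,1] = 2), so rank(T) ≥ 1.
Upper bound: the mode-1 fibre T[:,1,1] = [2, -2] gives a = (1, -1) (primitive direction); the mode-2 fibre T[1,:,1] = [2, 2] gives b = (1, 1); then c[k] = T[1,1,k] / (a[1]·b[1]) = [2, 3, -3] / 1 = (2, 3, -3).
Expanding (1, -1) (x) (1, 1) (x) (2, 3, -3) reproduces all 12 entries of T, so T = (1, -1) (x) (1, 1) (x) (2, 3, -3) and rank(T) ≤ 1.
These bounds meet, so rank(T) = 1.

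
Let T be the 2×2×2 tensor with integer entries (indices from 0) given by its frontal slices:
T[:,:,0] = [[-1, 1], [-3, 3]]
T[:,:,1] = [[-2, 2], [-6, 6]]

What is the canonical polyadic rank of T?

Lower bound: T ≠ 0 (e.g. T[0,0,0] = -1), so rank(T) ≥ 1.
Upper bound: if T = a ∘ b ∘ c then every fibre of T is a multiple of the corresponding factor, so read the factors off the fibres through the nonzero entry T[0,0,0] = -1.
The mode-1 fibre T[:,0,0] = [-1, -3] gives a = [1, 3] (primitive direction); the mode-2 fibre T[0,:,0] = [-1, 1] gives b = [1, -1]; then c[k] = T[0,0,k] / (a[0]·b[0]) = [-1, -2] / 1 = [-1, -2].
Expanding [1, 3] ∘ [1, -1] ∘ [-1, -2] reproduces all 8 entries of T, so T = [1, 3] ∘ [1, -1] ∘ [-1, -2] and rank(T) ≤ 1.
These bounds meet, so rank(T) = 1.
Check entry T[0,1,0] = 1: (1)·(-1)·(-1) = 1.

1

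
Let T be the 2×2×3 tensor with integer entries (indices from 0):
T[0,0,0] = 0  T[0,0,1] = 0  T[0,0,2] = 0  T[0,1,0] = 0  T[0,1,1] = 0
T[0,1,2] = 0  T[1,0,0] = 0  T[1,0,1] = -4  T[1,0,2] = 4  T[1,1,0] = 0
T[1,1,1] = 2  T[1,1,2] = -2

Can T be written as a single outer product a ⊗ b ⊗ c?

Yes

If T = a ⊗ b ⊗ c then every fibre of T is a multiple of the corresponding factor, so read the factors off the fibres through the nonzero entry T[1,0,1] = -4.
The mode-1 fibre T[:,0,1] = [0, -4] gives a = (0, 1) (primitive direction); the mode-2 fibre T[1,:,1] = [-4, 2] gives b = (2, -1); then c[k] = T[1,0,k] / (a[1]·b[0]) = [0, -4, 4] / 2 = (0, -2, 2).
Expanding (0, 1) ⊗ (2, -1) ⊗ (0, -2, 2) reproduces all 12 entries of T, so T = (0, 1) ⊗ (2, -1) ⊗ (0, -2, 2) and rank(T) ≤ 1.
Equivalently every frontal slice T[:,:,k] is c[k] times the rank-1 matrix (0, 1) ⊗ (2, -1). So T has rank 1 (it is nonzero).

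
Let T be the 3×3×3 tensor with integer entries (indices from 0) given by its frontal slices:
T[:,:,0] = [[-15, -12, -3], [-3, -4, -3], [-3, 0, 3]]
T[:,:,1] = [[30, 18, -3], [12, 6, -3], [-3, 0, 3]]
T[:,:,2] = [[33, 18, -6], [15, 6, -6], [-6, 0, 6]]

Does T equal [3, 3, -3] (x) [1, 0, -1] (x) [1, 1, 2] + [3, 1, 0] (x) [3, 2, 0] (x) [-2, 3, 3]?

Yes

Reconstruct entrywise from the claimed factors. For example, T[0,0,0] = -15 and Σₗ aₗ[0]bₗ[0]cₗ[0] = (3)·(1)·(1) + (3)·(3)·(-2) = -15; checking all 27 entries, every one matches. The claim holds.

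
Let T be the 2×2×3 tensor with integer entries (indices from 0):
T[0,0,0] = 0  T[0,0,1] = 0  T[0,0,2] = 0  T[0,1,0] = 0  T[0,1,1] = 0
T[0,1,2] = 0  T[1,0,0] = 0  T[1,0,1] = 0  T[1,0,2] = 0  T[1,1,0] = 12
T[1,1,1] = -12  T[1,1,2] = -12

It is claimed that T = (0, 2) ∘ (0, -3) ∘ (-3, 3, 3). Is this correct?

Reconstruct entry (1,1,0) from the claimed factors: Σₗ aₗ[1]bₗ[1]cₗ[0] = (2)·(-3)·(-3) = 18, but T[1,1,0] = 12. The claim is false.

No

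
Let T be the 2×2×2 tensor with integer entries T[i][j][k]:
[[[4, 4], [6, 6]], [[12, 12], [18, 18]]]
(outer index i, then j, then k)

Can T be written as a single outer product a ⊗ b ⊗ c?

Yes

The mode-1 fibre T[:,0,0] = [4, 12] gives a = [1, 3] (primitive direction); the mode-2 fibre T[0,:,0] = [4, 6] gives b = [2, 3]; then c[k] = T[0,0,k] / (a[0]·b[0]) = [4, 4] / 2 = [2, 2].
Expanding [1, 3] ⊗ [2, 3] ⊗ [2, 2] reproduces all 8 entries of T, so T = [1, 3] ⊗ [2, 3] ⊗ [2, 2] and rank(T) ≤ 1.
Equivalently every frontal slice T[:,:,k] is c[k] times the rank-1 matrix [1, 3] ⊗ [2, 3]. So T has rank 1 (it is nonzero).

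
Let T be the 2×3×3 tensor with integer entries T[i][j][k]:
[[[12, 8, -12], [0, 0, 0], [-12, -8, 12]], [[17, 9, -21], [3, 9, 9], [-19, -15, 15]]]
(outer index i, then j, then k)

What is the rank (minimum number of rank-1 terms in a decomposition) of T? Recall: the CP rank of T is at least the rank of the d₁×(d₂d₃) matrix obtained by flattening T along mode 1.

Lower bound: the mode-3 unfolding of T (rows indexed by k, columns by (i,j) = (0,0), (0,1), (0,2), (1,0), (1,1), (1,2)) is [[12, 0, -12, 17, 3, -19], [8, 0, -8, 9, 9, -15], [-12, 0, 12, -21, 9, 15]].
There the 2×2 minor on rows k ∈ {0, 1}, columns (i,j) ∈ {(0,0), (1,0)} is det [[12, 17], [8, 9]] = -28 ≠ 0, so this unfolding has rank ≥ 2; CP rank is at least every unfolding rank, so rank(T) ≥ 2. (Unfolding ranks only ever bound the CP rank from below — rank(T) can be strictly larger than all of them — so the matching upper bound has to come from an explicit 2-term decomposition.)
Upper bound — finding two terms. Write S_k = T[:,:,k] for the frontal slices: S₀ = [[12, 0, -12], [17, 3, -19]], S₁ = [[8, 0, -8], [9, 9, -15]], S₂ = [[-12, 0, 12], [-21, 9, 15]].
If T = a₁ (x) b₁ (x) c₁ + a₂ (x) b₂ (x) c₂ then each S_k = c₁[k]·a₁b₁ᵀ + c₂[k]·a₂b₂ᵀ. S₀ and S₁ are linearly independent, so a₁b₁ᵀ and a₂b₂ᵀ must span the same plane of matrices: they are the rank-1 matrices of the form x·S₀ + y·S₁.
The 2×2 minor of x·S₀ + y·S₁ on rows {0,1}, columns {0,1} is 36·x² + 132·xy + 72·y² = 12·(x + 3·y)(3·x + 2·y), vanishing at (x:y) = (3:-1) and (2:-3).
M₁ = 3·S₀ − S₁ = [[28, 0, -28], [42, 0, -42]] = 14·(2, 3)(1, 0, -1)ᵀ and M₂ = 2·S₀ − 3·S₁ = [[0, 0, 0], [7, -21, 7]] = 7·(0, 1)(1, -3, 1)ᵀ, so take a₁ = (2, 3), b₁ = (1, 0, -1), a₂ = (0, 1), b₂ = (1, -3, 1).
Each slice is an integer combination of E₁ = a₁b₁ᵀ and E₂ = a₂b₂ᵀ: S₀ = 6·E₁ − E₂, S₁ = 4·E₁ − 3·E₂, S₂ = −6·E₁ − 3·E₂; reading off coefficients, c₁ = (6, 4, -6) and c₂ = (-1, -3, -3).
Hence T = (2, 3) (x) (1, 0, -1) (x) (6, 4, -6) + (0, 1) (x) (1, -3, 1) (x) (-1, -3, -3), so rank(T) ≤ 2.
These bounds meet, so rank(T) = 2.
Check entry T[1,0,0] = 17: (3)·(1)·(6) + (1)·(1)·(-1) = 17.

2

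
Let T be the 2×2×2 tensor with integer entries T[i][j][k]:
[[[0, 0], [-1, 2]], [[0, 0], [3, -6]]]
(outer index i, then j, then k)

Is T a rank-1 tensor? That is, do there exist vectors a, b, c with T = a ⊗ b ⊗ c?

The mode-1 fibre T[:,1,0] = [-1, 3] gives a = [1, -3] (primitive direction); the mode-2 fibre T[0,:,0] = [0, -1] gives b = [0, 1]; then c[k] = T[0,1,k] / (a[0]·b[1]) = [-1, 2] / 1 = [-1, 2].
Expanding [1, -3] ⊗ [0, 1] ⊗ [-1, 2] reproduces all 8 entries of T, so T = [1, -3] ⊗ [0, 1] ⊗ [-1, 2] and rank(T) ≤ 1.
Equivalently every frontal slice T[:,:,k] is c[k] times the rank-1 matrix [1, -3] ⊗ [0, 1]. So T has rank 1 (it is nonzero).

Yes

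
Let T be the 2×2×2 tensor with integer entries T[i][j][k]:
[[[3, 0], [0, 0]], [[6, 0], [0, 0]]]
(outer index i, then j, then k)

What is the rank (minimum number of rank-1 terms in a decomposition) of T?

Lower bound: T ≠ 0 (e.g. T[0,0,0] = 3), so rank(T) ≥ 1.
Upper bound: if T = a ⊗ b ⊗ c then every fibre of T is a multiple of the corresponding factor, so read the factors off the fibres through the nonzero entry T[0,0,0] = 3.
The mode-1 fibre T[:,0,0] = [3, 6] gives a = [1, 2] (primitive direction); the mode-2 fibre T[0,:,0] = [3, 0] gives b = [1, 0]; then c[k] = T[0,0,k] / (a[0]·b[0]) = [3, 0] / 1 = [3, 0].
Expanding [1, 2] ⊗ [1, 0] ⊗ [3, 0] reproduces all 8 entries of T, so T = [1, 2] ⊗ [1, 0] ⊗ [3, 0] and rank(T) ≤ 1.
These bounds meet, so rank(T) = 1.
Check entry T[0,1,1] = 0: (1)·(0)·(0) = 0.

1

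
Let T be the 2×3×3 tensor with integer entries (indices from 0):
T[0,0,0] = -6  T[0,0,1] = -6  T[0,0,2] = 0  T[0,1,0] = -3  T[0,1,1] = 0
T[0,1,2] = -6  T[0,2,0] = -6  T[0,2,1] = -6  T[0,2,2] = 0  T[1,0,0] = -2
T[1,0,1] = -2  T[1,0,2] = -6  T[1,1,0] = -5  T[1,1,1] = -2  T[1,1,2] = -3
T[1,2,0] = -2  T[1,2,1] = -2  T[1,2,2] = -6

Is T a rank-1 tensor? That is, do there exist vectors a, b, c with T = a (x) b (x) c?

No

The mode-3 unfolding of T (rows indexed by k, columns by (i,j) = (0,0), (0,1), (0,2), (1,0), (1,1), (1,2)) is [[-6, -3, -6, -2, -5, -2], [-6, 0, -6, -2, -2, -2], [0, -6, 0, -6, -3, -6]].
There the 3×3 minor on rows k ∈ {0, 1, 2}, columns (i,j) ∈ {(0,0), (0,1), (1,0)} is det [[-6, -3, -2], [-6, 0, -2], [0, -6, -6]] = 108 ≠ 0, so this unfolding has rank ≥ 3; CP rank is at least every unfolding rank, so rank(T) ≥ 3.
In particular rank(T) ≥ 3 > 1, so T is not rank-1.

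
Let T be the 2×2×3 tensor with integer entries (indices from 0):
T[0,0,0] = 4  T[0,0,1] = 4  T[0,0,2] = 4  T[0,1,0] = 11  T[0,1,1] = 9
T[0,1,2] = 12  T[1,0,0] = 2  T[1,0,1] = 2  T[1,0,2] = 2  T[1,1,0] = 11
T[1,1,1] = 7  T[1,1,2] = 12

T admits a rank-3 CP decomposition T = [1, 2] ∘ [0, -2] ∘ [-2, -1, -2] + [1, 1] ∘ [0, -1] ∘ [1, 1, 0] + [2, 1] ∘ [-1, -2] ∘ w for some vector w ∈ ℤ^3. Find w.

w = [-2, -2, -2]

Subtract the known terms from T to get the rank-1 residual R = [2, 1] ∘ [-1, -2] ∘ w, so R[i,j,k] = a[i]·b[j]·w[k]. Pick indices with nonzero a[0]·b[0] = (2)·(-1) = -2. Only the fibre through (0,0,·) is needed: R[0,0,:] = T[0,0,:] − Σₗ aₗ[0]bₗ[0]cₗ = [4, 4, 4] − (1)·(0)·[-2, -1, -2] − (1)·(0)·[1, 1, 0] = [4, 4, 4]. Then w[k] = R[0,0,k] / -2 for each k, giving w = [4, 4, 4] / -2 = [-2, -2, -2].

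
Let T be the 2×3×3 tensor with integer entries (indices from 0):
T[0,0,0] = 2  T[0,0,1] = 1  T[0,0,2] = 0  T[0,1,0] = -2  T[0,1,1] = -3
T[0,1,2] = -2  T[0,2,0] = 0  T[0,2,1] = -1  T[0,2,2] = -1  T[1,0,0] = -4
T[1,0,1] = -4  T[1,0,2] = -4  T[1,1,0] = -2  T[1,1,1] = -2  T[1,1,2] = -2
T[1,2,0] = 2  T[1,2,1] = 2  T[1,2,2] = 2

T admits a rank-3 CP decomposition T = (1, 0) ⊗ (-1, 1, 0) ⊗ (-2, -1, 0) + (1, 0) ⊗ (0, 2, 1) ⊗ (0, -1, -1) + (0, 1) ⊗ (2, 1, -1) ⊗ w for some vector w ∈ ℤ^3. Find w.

w = (-2, -2, -2)

Subtract the known terms from T to get the rank-1 residual R = (0, 1) ⊗ (2, 1, -1) ⊗ w, so R[i,j,k] = a[i]·b[j]·w[k]. Pick indices with nonzero a[1]·b[0] = (1)·(2) = 2. Only the fibre through (1,0,·) is needed: R[1,0,:] = T[1,0,:] − Σₗ aₗ[1]bₗ[0]cₗ = [-4, -4, -4] − (0)·(-1)·(-2, -1, 0) − (0)·(0)·(0, -1, -1) = [-4, -4, -4]. Then w[k] = R[1,0,k] / 2 for each k, giving w = [-4, -4, -4] / 2 = (-2, -2, -2).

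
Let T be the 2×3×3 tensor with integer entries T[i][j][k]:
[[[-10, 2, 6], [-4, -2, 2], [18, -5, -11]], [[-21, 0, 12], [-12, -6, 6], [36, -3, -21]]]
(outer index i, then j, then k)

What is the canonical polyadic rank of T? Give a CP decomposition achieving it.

Lower bound: the mode-1 unfolding of T (rows indexed by i, columns by (j,k) = (0,0), (0,1), (0,2), (1,0), (1,1), (1,2), (2,0), (2,1), (2,2)) is [[-10, 2, 6, -4, -2, 2, 18, -5, -11], [-21, 0, 12, -12, -6, 6, 36, -3, -21]].
There the 2×2 minor on rows i ∈ {0, 1}, columns (j,k) ∈ {(0,0), (0,1)} is det [[-10, 2], [-21, 0]] = 42 ≠ 0, so this unfolding has rank ≥ 2; CP rank is at least every unfolding rank, so rank(T) ≥ 2. (Unfolding ranks only ever bound the CP rank from below — rank(T) can be strictly larger than all of them — so the matching upper bound has to come from an explicit 2-term decomposition.)
Upper bound — finding two terms. Write S_k = T[:,:,k] for the frontal slices: S₀ = [[-10, -4, 18], [-21, -12, 36]], S₁ = [[2, -2, -5], [0, -6, -3]], S₂ = [[6, 2, -11], [12, 6, -21]].
If T = a₁ ⊗ b₁ ⊗ c₁ + a₂ ⊗ b₂ ⊗ c₂ then each S_k = c₁[k]·a₁b₁ᵀ + c₂[k]·a₂b₂ᵀ. S₀ and S₁ are linearly independent, so a₁b₁ᵀ and a₂b₂ᵀ must span the same plane of matrices: they are the rank-1 matrices of the form x·S₀ + y·S₁.
The 2×2 minor of x·S₀ + y·S₁ on rows {0,1}, columns {0,1} is 36·x² − 6·xy − 12·y² = 6·(3·x − 2·y)(2·x + y), vanishing at (x:y) = (2:3) and (1:-2).
M₁ = 2·S₀ + 3·S₁ = [[-14, -14, 21], [-42, -42, 63]] = (-7)·[1, 3][2, 2, -3]ᵀ and M₂ = S₀ − 2·S₁ = [[-14, 0, 28], [-21, 0, 42]] = (-7)·[2, 3][1, 0, -2]ᵀ, so take a₁ = [1, 3], b₁ = [2, 2, -3], a₂ = [2, 3], b₂ = [1, 0, -2].
Each slice is an integer combination of E₁ = a₁b₁ᵀ and E₂ = a₂b₂ᵀ: S₀ = −2·E₁ − 3·E₂, S₁ = −E₁ + 2·E₂, S₂ = E₁ + 2·E₂; reading off coefficients, c₁ = [-2, -1, 1] and c₂ = [-3, 2, 2].
Hence T = [1, 3] ⊗ [2, 2, -3] ⊗ [-2, -1, 1] + [2, 3] ⊗ [1, 0, -2] ⊗ [-3, 2, 2], so rank(T) ≤ 2.
These bounds meet, so rank(T) = 2.

rank(T) = 2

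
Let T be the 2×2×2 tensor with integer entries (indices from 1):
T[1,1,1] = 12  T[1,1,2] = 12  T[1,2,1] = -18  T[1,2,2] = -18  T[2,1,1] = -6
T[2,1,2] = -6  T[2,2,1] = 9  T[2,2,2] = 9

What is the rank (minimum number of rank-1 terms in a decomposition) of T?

Lower bound: T ≠ 0 (e.g. T[1,1,1] = 12), so rank(T) ≥ 1.
Upper bound: if T = a ⊗ b ⊗ c then every fibre of T is a multiple of the corresponding factor, so read the factors off the fibres through the nonzero entry T[1,1,1] = 12.
The mode-1 fibre T[:,1,1] = [12, -6] gives a = [2, -1] (primitive direction); the mode-2 fibre T[1,:,1] = [12, -18] gives b = [2, -3]; then c[k] = T[1,1,k] / (a[1]·b[1]) = [12, 12] / 4 = [3, 3].
Expanding [2, -1] ⊗ [2, -3] ⊗ [3, 3] reproduces all 8 entries of T, so T = [2, -1] ⊗ [2, -3] ⊗ [3, 3] and rank(T) ≤ 1.
These bounds meet, so rank(T) = 1.

1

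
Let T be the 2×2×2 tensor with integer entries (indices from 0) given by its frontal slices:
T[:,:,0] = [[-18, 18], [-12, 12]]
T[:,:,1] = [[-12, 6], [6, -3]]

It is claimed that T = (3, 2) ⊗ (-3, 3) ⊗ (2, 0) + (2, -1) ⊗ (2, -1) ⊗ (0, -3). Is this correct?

Reconstruct entrywise from the claimed factors. For example, T[1,0,0] = -12 and Σₗ aₗ[1]bₗ[0]cₗ[0] = (2)·(-3)·(2) + (-1)·(2)·(0) = -12; checking all 8 entries, every one matches. The claim holds.

Yes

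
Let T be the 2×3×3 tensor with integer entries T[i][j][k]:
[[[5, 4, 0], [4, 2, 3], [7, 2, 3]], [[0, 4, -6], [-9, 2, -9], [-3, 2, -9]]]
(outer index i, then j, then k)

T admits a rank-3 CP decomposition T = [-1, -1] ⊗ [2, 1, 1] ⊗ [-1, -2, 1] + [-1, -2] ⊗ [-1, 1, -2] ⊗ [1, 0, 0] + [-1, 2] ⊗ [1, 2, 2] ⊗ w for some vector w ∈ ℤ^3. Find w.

Subtract the known terms from T to get the rank-1 residual R = [-1, 2] ⊗ [1, 2, 2] ⊗ w, so R[i,j,k] = a[i]·b[j]·w[k]. Pick indices with nonzero a[0]·b[0] = (-1)·(1) = -1. Only the fibre through (0,0,·) is needed: R[0,0,:] = T[0,0,:] − Σₗ aₗ[0]bₗ[0]cₗ = [5, 4, 0] − (-1)·(2)·[-1, -2, 1] − (-1)·(-1)·[1, 0, 0] = [2, 0, 2]. Then w[k] = R[0,0,k] / -1 for each k, giving w = [2, 0, 2] / -1 = [-2, 0, -2].

w = [-2, 0, -2]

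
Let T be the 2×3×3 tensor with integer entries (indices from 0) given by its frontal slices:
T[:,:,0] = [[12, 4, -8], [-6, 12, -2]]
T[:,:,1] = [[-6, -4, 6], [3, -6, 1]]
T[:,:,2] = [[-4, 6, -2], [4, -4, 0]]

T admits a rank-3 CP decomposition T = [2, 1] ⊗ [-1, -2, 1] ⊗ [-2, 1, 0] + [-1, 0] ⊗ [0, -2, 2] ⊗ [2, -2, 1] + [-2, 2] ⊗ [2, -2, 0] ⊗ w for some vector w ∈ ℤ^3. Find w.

w = [-2, 1, 1]

Subtract the known terms from T to get the rank-1 residual R = [-2, 2] ⊗ [2, -2, 0] ⊗ w, so R[i,j,k] = a[i]·b[j]·w[k]. Pick indices with nonzero a[0]·b[0] = (-2)·(2) = -4. Only the fibre through (0,0,·) is needed: R[0,0,:] = T[0,0,:] − Σₗ aₗ[0]bₗ[0]cₗ = [12, -6, -4] − (2)·(-1)·[-2, 1, 0] − (-1)·(0)·[2, -2, 1] = [8, -4, -4]. Then w[k] = R[0,0,k] / -4 for each k, giving w = [8, -4, -4] / -4 = [-2, 1, 1].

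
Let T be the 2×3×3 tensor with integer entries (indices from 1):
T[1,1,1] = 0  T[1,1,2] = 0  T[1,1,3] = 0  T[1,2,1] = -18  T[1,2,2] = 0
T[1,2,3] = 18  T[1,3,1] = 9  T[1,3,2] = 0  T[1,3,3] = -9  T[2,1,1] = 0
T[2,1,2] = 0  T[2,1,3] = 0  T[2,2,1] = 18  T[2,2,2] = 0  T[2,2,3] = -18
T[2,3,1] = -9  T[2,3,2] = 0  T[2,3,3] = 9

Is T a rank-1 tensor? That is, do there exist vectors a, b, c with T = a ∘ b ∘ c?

If T = a ∘ b ∘ c then every fibre of T is a multiple of the corresponding factor, so read the factors off the fibres through the nonzero entry T[1,2,1] = -18.
The mode-1 fibre T[:,2,1] = [-18, 18] gives a = (1, -1) (primitive direction); the mode-2 fibre T[1,:,1] = [0, -18, 9] gives b = (0, 2, -1); then c[k] = T[1,2,k] / (a[1]·b[2]) = [-18, 0, 18] / 2 = (-9, 0, 9).
Expanding (1, -1) ∘ (0, 2, -1) ∘ (-9, 0, 9) reproduces all 18 entries of T, so T = (1, -1) ∘ (0, 2, -1) ∘ (-9, 0, 9) and rank(T) ≤ 1.
Equivalently every frontal slice T[:,:,k] is c[k] times the rank-1 matrix (1, -1) ∘ (0, 2, -1). So T has rank 1 (it is nonzero).

Yes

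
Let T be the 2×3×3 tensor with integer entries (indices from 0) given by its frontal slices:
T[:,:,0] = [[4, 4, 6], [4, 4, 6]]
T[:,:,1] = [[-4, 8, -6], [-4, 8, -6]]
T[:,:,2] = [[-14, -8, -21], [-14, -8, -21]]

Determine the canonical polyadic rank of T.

Lower bound: the mode-2 unfolding of T (rows indexed by j, columns by (i,k) = (0,0), (0,1), (0,2), (1,0), (1,1), (1,2)) is [[4, -4, -14, 4, -4, -14], [4, 8, -8, 4, 8, -8], [6, -6, -21, 6, -6, -21]].
There the 2×2 minor on rows j ∈ {0, 1}, columns (i,k) ∈ {(0,0), (0,1)} is det [[4, -4], [4, 8]] = 48 ≠ 0, so this unfolding has rank ≥ 2; CP rank is at least every unfolding rank, so rank(T) ≥ 2. (Flattening ranks never certify an upper bound on CP rank; for that we must actually write T with 2 rank-1 terms.)
Upper bound — finding two terms. Every mode-1 slice of T is a multiple of one matrix: T[i,:,:] = a[i]·M with a = (1, 1) and M = [[4, -4, -14], [4, 8, -8], [6, -6, -21]] (rows indexed by j, columns by k). So it suffices to write M as a sum of two rank-1 matrices.
The columns of M satisfy (column 1) = 6·(column 0) + 2·(column 2), so splitting by columns, M = (4, 4, 6)(1, 6, 0)ᵀ + (-14, -8, -21)(0, 2, 1)ᵀ.
Hence T = (1, 1) (x) (4, 4, 6) (x) (1, 6, 0) + (1, 1) (x) (-14, -8, -21) (x) (0, 2, 1), so rank(T) ≤ 2.
These bounds meet, so rank(T) = 2.

2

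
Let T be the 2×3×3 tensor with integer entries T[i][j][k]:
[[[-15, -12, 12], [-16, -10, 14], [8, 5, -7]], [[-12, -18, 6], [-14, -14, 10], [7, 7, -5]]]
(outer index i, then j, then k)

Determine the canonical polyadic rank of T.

2

Lower bound: the mode-2 unfolding of T (rows indexed by j, columns by (i,k) = (0,0), (0,1), (0,2), (1,0), (1,1), (1,2)) is [[-15, -12, 12, -12, -18, 6], [-16, -10, 14, -14, -14, 10], [8, 5, -7, 7, 7, -5]].
There the 2×2 minor on rows j ∈ {0, 1}, columns (i,k) ∈ {(0,0), (0,1)} is det [[-15, -12], [-16, -10]] = -42 ≠ 0, so this unfolding has rank ≥ 2; CP rank is at least every unfolding rank, so rank(T) ≥ 2. (Flattening ranks never certify an upper bound on CP rank; for that we must actually write T with 2 rank-1 terms.)
Upper bound — finding two terms. Write S_k = T[:,:,k] for the frontal slices: S₀ = [[-15, -16, 8], [-12, -14, 7]], S₁ = [[-12, -10, 5], [-18, -14, 7]], S₂ = [[12, 14, -7], [6, 10, -5]].
If T = a₁ ⊗ b₁ ⊗ c₁ + a₂ ⊗ b₂ ⊗ c₂ then each S_k = c₁[k]·a₁b₁ᵀ + c₂[k]·a₂b₂ᵀ. S₀ and S₁ are linearly independent, so a₁b₁ᵀ and a₂b₂ᵀ must span the same plane of matrices: they are the rank-1 matrices of the form x·S₀ + y·S₁.
The 2×2 minor of x·S₀ + y·S₁ on rows {0,1}, columns {0,1} is 18·x² − 30·xy − 12·y² = 6·(x − 2·y)(3·x + y), vanishing at (x:y) = (2:1) and (1:-3).
M₁ = 2·S₀ + S₁ = [[-42, -42, 21], [-42, -42, 21]] = (-21)·(1, 1)(2, 2, -1)ᵀ and M₂ = S₀ − 3·S₁ = [[21, 14, -7], [42, 28, -14]] = 7·(1, 2)(3, 2, -1)ᵀ, so take a₁ = (1, 1), b₁ = (2, 2, -1), a₂ = (1, 2), b₂ = (3, 2, -1).
Each slice is an integer combination of E₁ = a₁b₁ᵀ and E₂ = a₂b₂ᵀ: S₀ = −9·E₁ + E₂, S₁ = −3·E₁ − 2·E₂, S₂ = 9·E₁ − 2·E₂; reading off coefficients, c₁ = (-9, -3, 9) and c₂ = (1, -2, -2).
Hence T = (1, 1) ⊗ (2, 2, -1) ⊗ (-9, -3, 9) + (1, 2) ⊗ (3, 2, -1) ⊗ (1, -2, -2), so rank(T) ≤ 2.
These bounds meet, so rank(T) = 2.
Check entry T[1,0,1] = -18: (1)·(2)·(-3) + (2)·(3)·(-2) = -18.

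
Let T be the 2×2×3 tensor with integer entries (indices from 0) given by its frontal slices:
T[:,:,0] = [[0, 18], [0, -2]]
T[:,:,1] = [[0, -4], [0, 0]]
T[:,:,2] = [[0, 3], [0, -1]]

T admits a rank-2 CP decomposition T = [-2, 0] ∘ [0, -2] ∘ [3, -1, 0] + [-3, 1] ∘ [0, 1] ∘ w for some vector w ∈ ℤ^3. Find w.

Subtract the known terms from T to get the rank-1 residual R = [-3, 1] ∘ [0, 1] ∘ w, so R[i,j,k] = a[i]·b[j]·w[k]. Pick indices with nonzero a[0]·b[1] = (-3)·(1) = -3. Only the fibre through (0,1,·) is needed: R[0,1,:] = T[0,1,:] − Σₗ aₗ[0]bₗ[1]cₗ = [18, -4, 3] − (-2)·(-2)·[3, -1, 0] = [6, 0, 3]. Then w[k] = R[0,1,k] / -3 for each k, giving w = [6, 0, 3] / -3 = [-2, 0, -1].

w = [-2, 0, -1]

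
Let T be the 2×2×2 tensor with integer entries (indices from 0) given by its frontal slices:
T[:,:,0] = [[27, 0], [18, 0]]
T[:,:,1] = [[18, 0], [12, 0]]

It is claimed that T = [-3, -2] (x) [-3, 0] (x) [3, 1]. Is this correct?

Reconstruct entry (0,0,1) from the claimed factors: Σₗ aₗ[0]bₗ[0]cₗ[1] = (-3)·(-3)·(1) = 9, but T[0,0,1] = 18. The claim is false.

No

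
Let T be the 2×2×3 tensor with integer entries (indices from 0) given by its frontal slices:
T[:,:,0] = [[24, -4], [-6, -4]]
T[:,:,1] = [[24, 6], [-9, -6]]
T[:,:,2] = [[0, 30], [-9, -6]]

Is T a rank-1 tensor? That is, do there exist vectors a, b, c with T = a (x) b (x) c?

No

The mode-3 unfolding of T (rows indexed by k, columns by (i,j) = (0,0), (0,1), (1,0), (1,1)) is [[24, -4, -6, -4], [24, 6, -9, -6], [0, 30, -9, -6]].
There the 2×2 minor on rows k ∈ {0, 1}, columns (i,j) ∈ {(0,0), (0,1)} is det [[24, -4], [24, 6]] = 240 ≠ 0, so this unfolding has rank ≥ 2; CP rank is at least every unfolding rank, so rank(T) ≥ 2.
In particular rank(T) ≥ 2 > 1, so T is not rank-1.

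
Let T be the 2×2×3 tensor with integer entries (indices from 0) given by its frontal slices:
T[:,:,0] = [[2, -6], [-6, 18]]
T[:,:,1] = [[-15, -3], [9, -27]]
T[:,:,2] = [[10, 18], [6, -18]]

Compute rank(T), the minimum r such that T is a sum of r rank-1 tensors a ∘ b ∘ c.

Lower bound: in the mode-2 unfolding of T (rows indexed by j, columns by (i,k)) the 2×2 minor on rows j ∈ {0, 1}, columns (i,k) ∈ {(0,0), (0,1)} is det [[2, -15], [-6, -3]] = -96 ≠ 0, so that unfolding has rank ≥ 2 and hence rank(T) ≥ 2 (CP rank is at least every unfolding rank, though it can be larger).
Upper bound: with S_k = T[:,:,k], the two rank-1 terms a₁b₁ᵀ, a₂b₂ᵀ are the rank-1 members of the pencil x·S₀ + y·S₁.
det(x·S₀ + y·S₁) is −288·xy + 432·y² = (-144)·(2·x − 3·y)(y), vanishing at (x:y) = (3:2) and (1:0).
M₁ = 3·S₀ + 2·S₁ = [[-24, -24], [0, 0]] = (-24)·(1, 0)(1, 1)ᵀ and M₂ = S₀ = [[2, -6], [-6, 18]] = 2·(1, -3)(1, -3)ᵀ, so take a₁ = (1, 0), b₁ = (1, 1), a₂ = (1, -3), b₂ = (1, -3).
Each slice is an integer combination of E₁ = a₁b₁ᵀ and E₂ = a₂b₂ᵀ: S₀ = 2·E₂, S₁ = −12·E₁ − 3·E₂, S₂ = 12·E₁ − 2·E₂; reading off coefficients, c₁ = (0, -12, 12) and c₂ = (2, -3, -2).
Hence T = (1, 0) ∘ (1, 1) ∘ (0, -12, 12) + (1, -3) ∘ (1, -3) ∘ (2, -3, -2), so rank(T) ≤ 2.
These bounds meet, so rank(T) = 2.

2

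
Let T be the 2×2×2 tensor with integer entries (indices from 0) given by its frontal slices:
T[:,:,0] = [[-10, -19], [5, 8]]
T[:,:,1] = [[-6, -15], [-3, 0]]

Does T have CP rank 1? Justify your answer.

No

The mode-3 unfolding of T (rows indexed by k, columns by (i,j) = (0,0), (0,1), (1,0), (1,1)) is [[-10, -19, 5, 8], [-6, -15, -3, 0]].
There the 2×2 minor on rows k ∈ {0, 1}, columns (i,j) ∈ {(0,0), (0,1)} is det [[-10, -19], [-6, -15]] = 36 ≠ 0, so this unfolding has rank ≥ 2; CP rank is at least every unfolding rank, so rank(T) ≥ 2.
In particular rank(T) ≥ 2 > 1, so T is not rank-1.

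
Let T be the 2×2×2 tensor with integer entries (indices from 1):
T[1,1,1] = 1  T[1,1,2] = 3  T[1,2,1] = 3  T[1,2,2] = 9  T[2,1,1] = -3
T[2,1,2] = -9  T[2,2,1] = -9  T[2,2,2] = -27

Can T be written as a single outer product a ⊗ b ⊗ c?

The mode-1 fibre T[:,1,1] = [1, -3] gives a = [1, -3] (primitive direction); the mode-2 fibre T[1,:,1] = [1, 3] gives b = [1, 3]; then c[k] = T[1,1,k] / (a[1]·b[1]) = [1, 3] / 1 = [1, 3].
Expanding [1, -3] ⊗ [1, 3] ⊗ [1, 3] reproduces all 8 entries of T, so T = [1, -3] ⊗ [1, 3] ⊗ [1, 3] and rank(T) ≤ 1.
Equivalently every frontal slice T[:,:,k] is c[k] times the rank-1 matrix [1, -3] ⊗ [1, 3]. So T has rank 1 (it is nonzero).

Yes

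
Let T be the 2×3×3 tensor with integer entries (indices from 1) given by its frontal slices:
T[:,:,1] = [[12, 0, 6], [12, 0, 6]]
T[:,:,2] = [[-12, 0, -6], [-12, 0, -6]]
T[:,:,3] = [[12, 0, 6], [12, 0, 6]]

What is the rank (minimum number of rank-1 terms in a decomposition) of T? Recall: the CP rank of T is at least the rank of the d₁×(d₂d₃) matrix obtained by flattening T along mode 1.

1

Lower bound: T ≠ 0 (e.g. T[1,1,1] = 12), so rank(T) ≥ 1.
Upper bound: the mode-1 fibre T[:,1,1] = [12, 12] gives a = (1, 1) (primitive direction); the mode-2 fibre T[1,:,1] = [12, 0, 6] gives b = (2, 0, 1); then c[k] = T[1,1,k] / (a[1]·b[1]) = [12, -12, 12] / 2 = (6, -6, 6).
Expanding (1, 1) ⊗ (2, 0, 1) ⊗ (6, -6, 6) reproduces all 18 entries of T, so T = (1, 1) ⊗ (2, 0, 1) ⊗ (6, -6, 6) and rank(T) ≤ 1.
These bounds meet, so rank(T) = 1.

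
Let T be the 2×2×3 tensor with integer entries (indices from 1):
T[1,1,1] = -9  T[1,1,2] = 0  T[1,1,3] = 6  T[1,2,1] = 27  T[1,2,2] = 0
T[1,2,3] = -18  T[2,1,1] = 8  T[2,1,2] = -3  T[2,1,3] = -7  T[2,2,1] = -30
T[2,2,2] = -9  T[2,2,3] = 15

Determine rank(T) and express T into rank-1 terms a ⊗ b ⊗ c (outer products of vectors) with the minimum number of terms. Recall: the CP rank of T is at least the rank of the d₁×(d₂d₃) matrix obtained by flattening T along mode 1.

Lower bound: the mode-3 unfolding of T (rows indexed by k, columns by (i,j) = (1,1), (1,2), (2,1), (2,2)) is [[-9, 27, 8, -30], [0, 0, -3, -9], [6, -18, -7, 15]].
There the 2×2 minor on rows k ∈ {1, 2}, columns (i,j) ∈ {(1,1), (2,1)} is det [[-9, 8], [0, -3]] = 27 ≠ 0, so this unfolding has rank ≥ 2; CP rank is at least every unfolding rank, so rank(T) ≥ 2. (This is only a lower bound: in general the CP rank may exceed every unfolding rank, so we still need to exhibit 2 rank-1 terms summing to T.)
Upper bound — finding two terms. Write S_k = T[:,:,k] for the frontal slices: S₁ = [[-9, 27], [8, -30]], S₂ = [[0, 0], [-3, -9]], S₃ = [[6, -18], [-7, 15]].
If T = a₁ ⊗ b₁ ⊗ c₁ + a₂ ⊗ b₂ ⊗ c₂ then each S_k = c₁[k]·a₁b₁ᵀ + c₂[k]·a₂b₂ᵀ. S₁ and S₂ are linearly independent, so a₁b₁ᵀ and a₂b₂ᵀ must span the same plane of matrices: they are the rank-1 matrices of the form x·S₁ + y·S₂.
det(x·S₁ + y·S₂) is 54·x² + 162·xy = 54·(x + 3·y)(x), vanishing at (x:y) = (3:-1) and (0:1).
M₁ = 3·S₁ − S₂ = [[-27, 81], [27, -81]] = (-27)·[1, -1][1, -3]ᵀ and M₂ = S₂ = [[0, 0], [-3, -9]] = (-3)·[0, 1][1, 3]ᵀ, so take a₁ = [1, -1], b₁ = [1, -3], a₂ = [0, 1], b₂ = [1, 3].
Each slice is an integer combination of E₁ = a₁b₁ᵀ and E₂ = a₂b₂ᵀ: S₁ = −9·E₁ − E₂, S₂ = −3·E₂, S₃ = 6·E₁ − E₂; reading off coefficients, c₁ = [-9, 0, 6] and c₂ = [-1, -3, -1].
Hence T = [1, -1] ⊗ [1, -3] ⊗ [-9, 0, 6] + [0, 1] ⊗ [1, 3] ⊗ [-1, -3, -1], so rank(T) ≤ 2.
These bounds meet, so rank(T) = 2.

rank(T) = 2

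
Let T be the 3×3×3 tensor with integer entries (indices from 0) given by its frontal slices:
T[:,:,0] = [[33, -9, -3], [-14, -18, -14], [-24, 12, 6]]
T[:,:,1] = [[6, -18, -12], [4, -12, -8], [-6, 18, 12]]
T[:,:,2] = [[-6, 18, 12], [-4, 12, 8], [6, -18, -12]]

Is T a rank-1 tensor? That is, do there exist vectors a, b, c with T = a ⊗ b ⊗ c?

The mode-2 unfolding of T (rows indexed by j, columns by (i,k) = (0,0), (0,1), (0,2), (1,0), (1,1), (1,2), (2,0), (2,1), (2,2)) is [[33, 6, -6, -14, 4, -4, -24, -6, 6], [-9, -18, 18, -18, -12, 12, 12, 18, -18], [-3, -12, 12, -14, -8, 8, 6, 12, -12]].
There the 2×2 minor on rows j ∈ {0, 1}, columns (i,k) ∈ {(0,0), (0,1)} is det [[33, 6], [-9, -18]] = -540 ≠ 0, so this unfolding has rank ≥ 2; CP rank is at least every unfolding rank, so rank(T) ≥ 2.
In particular rank(T) ≥ 2 > 1, so T is not rank-1.

No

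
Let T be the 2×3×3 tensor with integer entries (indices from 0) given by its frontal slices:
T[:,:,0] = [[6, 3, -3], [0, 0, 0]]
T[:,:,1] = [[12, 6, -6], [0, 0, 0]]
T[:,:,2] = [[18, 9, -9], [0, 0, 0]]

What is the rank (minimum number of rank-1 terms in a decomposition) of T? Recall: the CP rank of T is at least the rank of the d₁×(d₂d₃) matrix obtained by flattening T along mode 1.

Lower bound: T ≠ 0 (e.g. T[0,0,0] = 6), so rank(T) ≥ 1.
Upper bound: if T = a ∘ b ∘ c then every fibre of T is a multiple of the corresponding factor, so read the factors off the fibres through the nonzero entry T[0,0,0] = 6.
The mode-1 fibre T[:,0,0] = [6, 0] gives a = (1, 0) (primitive direction); the mode-2 fibre T[0,:,0] = [6, 3, -3] gives b = (2, 1, -1); then c[k] = T[0,0,k] / (a[0]·b[0]) = [6, 12, 18] / 2 = (3, 6, 9).
Expanding (1, 0) ∘ (2, 1, -1) ∘ (3, 6, 9) reproduces all 18 entries of T, so T = (1, 0) ∘ (2, 1, -1) ∘ (3, 6, 9) and rank(T) ≤ 1.
These bounds meet, so rank(T) = 1.
Check entry T[0,1,0] = 3: (1)·(1)·(3) = 3.

1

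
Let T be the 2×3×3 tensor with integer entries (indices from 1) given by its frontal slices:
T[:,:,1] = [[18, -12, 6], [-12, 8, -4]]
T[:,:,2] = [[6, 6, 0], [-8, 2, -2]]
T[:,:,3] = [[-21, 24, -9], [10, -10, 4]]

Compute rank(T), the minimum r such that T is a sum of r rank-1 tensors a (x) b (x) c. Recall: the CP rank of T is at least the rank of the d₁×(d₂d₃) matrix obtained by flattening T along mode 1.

2

Lower bound: the mode-2 unfolding of T (rows indexed by j, columns by (i,k) = (1,1), (1,2), (1,3), (2,1), (2,2), (2,3)) is [[18, 6, -21, -12, -8, 10], [-12, 6, 24, 8, 2, -10], [6, 0, -9, -4, -2, 4]].
There the 2×2 minor on rows j ∈ {1, 2}, columns (i,k) ∈ {(1,1), (1,2)} is det [[18, 6], [-12, 6]] = 180 ≠ 0, so this unfolding has rank ≥ 2; CP rank is at least every unfolding rank, so rank(T) ≥ 2. (Flattening ranks never certify an upper bound on CP rank; for that we must actually write T with 2 rank-1 terms.)
Upper bound — finding two terms. Write S_k = T[:,:,k] for the frontal slices: S₁ = [[18, -12, 6], [-12, 8, -4]], S₂ = [[6, 6, 0], [-8, 2, -2]], S₃ = [[-21, 24, -9], [10, -10, 4]].
If T = a₁ (x) b₁ (x) c₁ + a₂ (x) b₂ (x) c₂ then each S_k = c₁[k]·a₁b₁ᵀ + c₂[k]·a₂b₂ᵀ. S₁ and S₂ are linearly independent, so a₁b₁ᵀ and a₂b₂ᵀ must span the same plane of matrices: they are the rank-1 matrices of the form x·S₁ + y·S₂.
The 2×2 minor of x·S₁ + y·S₂ on rows {1,2}, columns {1,2} is 60·xy + 60·y² = 60·(y)(x + y), vanishing at (x:y) = (1:0) and (1:-1).
M₁ = S₁ = [[18, -12, 6], [-12, 8, -4]] = 2·[3, -2][3, -2, 1]ᵀ and M₂ = S₁ − S₂ = [[12, -18, 6], [-4, 6, -2]] = 2·[3, -1][2, -3, 1]ᵀ, so take a₁ = [3, -2], b₁ = [3, -2, 1], a₂ = [3, -1], b₂ = [2, -3, 1].
Each slice is an integer combination of E₁ = a₁b₁ᵀ and E₂ = a₂b₂ᵀ: S₁ = 2·E₁, S₂ = 2·E₁ − 2·E₂, S₃ = −E₁ − 2·E₂; reading off coefficients, c₁ = [2, 2, -1] and c₂ = [0, -2, -2].
Hence T = [3, -2] (x) [3, -2, 1] (x) [2, 2, -1] + [3, -1] (x) [2, -3, 1] (x) [0, -2, -2], so rank(T) ≤ 2.
These bounds meet, so rank(T) = 2.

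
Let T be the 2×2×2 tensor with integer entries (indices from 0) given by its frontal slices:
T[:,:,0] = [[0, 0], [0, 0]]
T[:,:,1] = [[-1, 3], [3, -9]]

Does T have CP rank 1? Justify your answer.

Yes

The mode-1 fibre T[:,0,1] = [-1, 3] gives a = [1, -3] (primitive direction); the mode-2 fibre T[0,:,1] = [-1, 3] gives b = [1, -3]; then c[k] = T[0,0,k] / (a[0]·b[0]) = [0, -1] / 1 = [0, -1].
Expanding [1, -3] ⊗ [1, -3] ⊗ [0, -1] reproduces all 8 entries of T, so T = [1, -3] ⊗ [1, -3] ⊗ [0, -1] and rank(T) ≤ 1.
Equivalently every frontal slice T[:,:,k] is c[k] times the rank-1 matrix [1, -3] ⊗ [1, -3]. So T has rank 1 (it is nonzero).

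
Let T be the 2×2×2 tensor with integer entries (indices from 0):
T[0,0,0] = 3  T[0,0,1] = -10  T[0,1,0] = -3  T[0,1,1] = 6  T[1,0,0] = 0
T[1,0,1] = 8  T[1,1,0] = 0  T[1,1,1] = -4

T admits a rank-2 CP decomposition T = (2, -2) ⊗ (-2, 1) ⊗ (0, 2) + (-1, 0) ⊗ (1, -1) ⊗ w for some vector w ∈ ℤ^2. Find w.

Subtract the known terms from T to get the rank-1 residual R = (-1, 0) ⊗ (1, -1) ⊗ w, so R[i,j,k] = a[i]·b[j]·w[k]. Pick indices with nonzero a[0]·b[0] = (-1)·(1) = -1. Only the fibre through (0,0,·) is needed: R[0,0,:] = T[0,0,:] − Σₗ aₗ[0]bₗ[0]cₗ = [3, -10] − (2)·(-2)·(0, 2) = [3, -2]. Then w[k] = R[0,0,k] / -1 for each k, giving w = [3, -2] / -1 = (-3, 2).

w = (-3, 2)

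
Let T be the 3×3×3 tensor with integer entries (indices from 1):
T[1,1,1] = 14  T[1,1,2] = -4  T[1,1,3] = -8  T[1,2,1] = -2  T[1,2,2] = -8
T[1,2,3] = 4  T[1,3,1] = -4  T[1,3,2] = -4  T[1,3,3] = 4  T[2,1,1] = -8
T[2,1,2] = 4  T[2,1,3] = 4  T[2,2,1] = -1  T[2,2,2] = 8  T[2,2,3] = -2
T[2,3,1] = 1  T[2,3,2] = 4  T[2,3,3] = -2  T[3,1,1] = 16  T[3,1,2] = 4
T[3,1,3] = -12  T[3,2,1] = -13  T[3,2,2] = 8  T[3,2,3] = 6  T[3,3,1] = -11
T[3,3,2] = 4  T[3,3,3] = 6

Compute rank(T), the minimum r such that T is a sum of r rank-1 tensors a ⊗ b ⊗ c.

Lower bound: the mode-3 unfolding of T (rows indexed by k, columns by (i,j) = (1,1), (1,2), (1,3), (2,1), (2,2), (2,3), (3,1), (3,2), (3,3)) is [[14, -2, -4, -8, -1, 1, 16, -13, -11], [-4, -8, -4, 4, 8, 4, 4, 8, 4], [-8, 4, 4, 4, -2, -2, -12, 6, 6]].
There the 2×2 minor on rows k ∈ {1, 2}, columns (i,j) ∈ {(1,1), (1,2)} is det [[14, -2], [-4, -8]] = -120 ≠ 0, so this unfolding has rank ≥ 2; CP rank is at least every unfolding rank, so rank(T) ≥ 2. (Unfolding ranks only ever bound the CP rank from below — rank(T) can be strictly larger than all of them — so the matching upper bound has to come from an explicit 2-term decomposition.)
Upper bound — finding two terms. Write S_k = T[:,:,k] for the frontal slices: S₁ = [[14, -2, -4], [-8, -1, 1], [16, -13, -11]], S₂ = [[-4, -8, -4], [4, 8, 4], [4, 8, 4]], S₃ = [[-8, 4, 4], [4, -2, -2], [-12, 6, 6]].
If T = a₁ ⊗ b₁ ⊗ c₁ + a₂ ⊗ b₂ ⊗ c₂ then each S_k = c₁[k]·a₁b₁ᵀ + c₂[k]·a₂b₂ᵀ. S₁ and S₂ are linearly independent, so a₁b₁ᵀ and a₂b₂ᵀ must span the same plane of matrices: they are the rank-1 matrices of the form x·S₁ + y·S₂.
The 2×2 minor of x·S₁ + y·S₂ on rows {1,2}, columns {1,2} is −30·x² + 60·xy = (-30)·(x − 2·y)(x), vanishing at (x:y) = (2:1) and (0:1).
M₁ = 2·S₁ + S₂ = [[24, -12, -12], [-12, 6, 6], [36, -18, -18]] = 6·[2, -1, 3][2, -1, -1]ᵀ and M₂ = S₂ = [[-4, -8, -4], [4, 8, 4], [4, 8, 4]] = (-4)·[1, -1, -1][1, 2, 1]ᵀ, so take a₁ = [2, -1, 3], b₁ = [2, -1, -1], a₂ = [1, -1, -1], b₂ = [1, 2, 1].
Each slice is an integer combination of E₁ = a₁b₁ᵀ and E₂ = a₂b₂ᵀ: S₁ = 3·E₁ + 2·E₂, S₂ = −4·E₂, S₃ = −2·E₁; reading off coefficients, c₁ = [3, 0, -2] and c₂ = [2, -4, 0].
Hence T = [2, -1, 3] ⊗ [2, -1, -1] ⊗ [3, 0, -2] + [1, -1, -1] ⊗ [1, 2, 1] ⊗ [2, -4, 0], so rank(T) ≤ 2.
These bounds meet, so rank(T) = 2.

2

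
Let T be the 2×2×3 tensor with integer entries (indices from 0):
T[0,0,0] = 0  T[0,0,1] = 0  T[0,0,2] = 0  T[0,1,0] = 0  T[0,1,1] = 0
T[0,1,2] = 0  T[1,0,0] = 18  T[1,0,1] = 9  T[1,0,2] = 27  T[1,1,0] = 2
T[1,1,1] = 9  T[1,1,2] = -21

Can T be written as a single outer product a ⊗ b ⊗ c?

The mode-2 unfolding of T (rows indexed by j, columns by (i,k) = (0,0), (0,1), (0,2), (1,0), (1,1), (1,2)) is [[0, 0, 0, 18, 9, 27], [0, 0, 0, 2, 9, -21]].
There the 2×2 minor on rows j ∈ {0, 1}, columns (i,k) ∈ {(1,0), (1,1)} is det [[18, 9], [2, 9]] = 144 ≠ 0, so this unfolding has rank ≥ 2; CP rank is at least every unfolding rank, so rank(T) ≥ 2.
In particular rank(T) ≥ 2 > 1, so T is not rank-1.

No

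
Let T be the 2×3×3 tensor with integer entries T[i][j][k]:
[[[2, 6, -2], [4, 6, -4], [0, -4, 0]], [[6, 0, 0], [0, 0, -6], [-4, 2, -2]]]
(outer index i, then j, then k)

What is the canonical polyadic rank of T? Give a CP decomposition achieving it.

Lower bound: the mode-3 unfolding of T (rows indexed by k, columns by (i,j) = (0,0), (0,1), (0,2), (1,0), (1,1), (1,2)) is [[2, 4, 0, 6, 0, -4], [6, 6, -4, 0, 0, 2], [-2, -4, 0, 0, -6, -2]].
There the 3×3 minor on rows k ∈ {0, 1, 2}, columns (i,j) ∈ {(0,0), (0,1), (1,0)} is det [[2, 4, 6], [6, 6, 0], [-2, -4, 0]] = -72 ≠ 0, so this unfolding has rank ≥ 3; CP rank is at least every unfolding rank, so rank(T) ≥ 3. (This is only a lower bound: in general the CP rank may exceed every unfolding rank, so we still need to exhibit 3 rank-1 terms summing to T.)
Upper bound: T is a sum of 3 rank-1 terms, T = [0, 1] (x) [1, -1, -1] (x) [4, 2, 2] + [1, -1] (x) [2, 1, -2] (x) [0, 2, 0] + [1, 1] (x) [1, 2, 0] (x) [2, 2, -2] (written with every a and b primitive with positive leading entry and the scale carried by c; CP decompositions are not unique, and this one is verified by expanding entrywise), so rank(T) ≤ 3.
These bounds meet, so rank(T) = 3.
Check entry T[1,1,2] = -6: (1)·(-1)·(2) + (-1)·(1)·(0) + (1)·(2)·(-2) = -6.

rank(T) = 3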